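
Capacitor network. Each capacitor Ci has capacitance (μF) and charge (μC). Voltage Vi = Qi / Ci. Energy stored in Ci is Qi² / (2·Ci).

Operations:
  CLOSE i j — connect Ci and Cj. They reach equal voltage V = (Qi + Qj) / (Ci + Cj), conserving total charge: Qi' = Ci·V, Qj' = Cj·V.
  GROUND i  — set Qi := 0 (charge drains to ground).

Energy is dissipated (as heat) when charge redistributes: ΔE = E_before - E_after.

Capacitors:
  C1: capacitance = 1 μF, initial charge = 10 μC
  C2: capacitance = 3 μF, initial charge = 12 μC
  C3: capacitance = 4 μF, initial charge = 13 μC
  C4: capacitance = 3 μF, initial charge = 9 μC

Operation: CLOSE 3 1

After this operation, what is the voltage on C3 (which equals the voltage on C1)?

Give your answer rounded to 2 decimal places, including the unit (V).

Initial: C1(1μF, Q=10μC, V=10.00V), C2(3μF, Q=12μC, V=4.00V), C3(4μF, Q=13μC, V=3.25V), C4(3μF, Q=9μC, V=3.00V)
Op 1: CLOSE 3-1: Q_total=23.00, C_total=5.00, V=4.60; Q3=18.40, Q1=4.60; dissipated=18.225

Answer: 4.60 V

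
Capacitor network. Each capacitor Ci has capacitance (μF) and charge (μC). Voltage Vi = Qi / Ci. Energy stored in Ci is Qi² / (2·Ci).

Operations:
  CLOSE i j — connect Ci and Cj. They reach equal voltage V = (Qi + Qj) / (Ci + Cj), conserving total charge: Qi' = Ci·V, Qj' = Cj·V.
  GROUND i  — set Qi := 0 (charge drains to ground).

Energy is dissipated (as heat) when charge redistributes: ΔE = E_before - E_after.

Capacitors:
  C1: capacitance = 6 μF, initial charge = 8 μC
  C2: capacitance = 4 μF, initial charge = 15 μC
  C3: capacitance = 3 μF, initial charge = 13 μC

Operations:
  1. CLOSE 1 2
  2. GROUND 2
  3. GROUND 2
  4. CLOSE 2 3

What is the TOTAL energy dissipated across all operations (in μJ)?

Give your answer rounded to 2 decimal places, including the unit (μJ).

Answer: 33.68 μJ

Derivation:
Initial: C1(6μF, Q=8μC, V=1.33V), C2(4μF, Q=15μC, V=3.75V), C3(3μF, Q=13μC, V=4.33V)
Op 1: CLOSE 1-2: Q_total=23.00, C_total=10.00, V=2.30; Q1=13.80, Q2=9.20; dissipated=7.008
Op 2: GROUND 2: Q2=0; energy lost=10.580
Op 3: GROUND 2: Q2=0; energy lost=0.000
Op 4: CLOSE 2-3: Q_total=13.00, C_total=7.00, V=1.86; Q2=7.43, Q3=5.57; dissipated=16.095
Total dissipated: 33.684 μJ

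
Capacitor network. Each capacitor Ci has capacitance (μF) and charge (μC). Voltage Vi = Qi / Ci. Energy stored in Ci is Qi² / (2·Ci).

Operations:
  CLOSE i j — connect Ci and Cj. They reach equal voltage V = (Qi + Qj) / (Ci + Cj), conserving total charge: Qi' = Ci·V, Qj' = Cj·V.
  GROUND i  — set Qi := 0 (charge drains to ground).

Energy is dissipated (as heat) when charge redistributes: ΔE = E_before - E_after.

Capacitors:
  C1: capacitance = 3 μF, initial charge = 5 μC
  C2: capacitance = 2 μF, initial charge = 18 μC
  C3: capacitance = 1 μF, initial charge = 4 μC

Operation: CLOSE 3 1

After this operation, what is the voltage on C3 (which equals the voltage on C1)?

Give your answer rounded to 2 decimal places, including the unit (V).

Initial: C1(3μF, Q=5μC, V=1.67V), C2(2μF, Q=18μC, V=9.00V), C3(1μF, Q=4μC, V=4.00V)
Op 1: CLOSE 3-1: Q_total=9.00, C_total=4.00, V=2.25; Q3=2.25, Q1=6.75; dissipated=2.042

Answer: 2.25 V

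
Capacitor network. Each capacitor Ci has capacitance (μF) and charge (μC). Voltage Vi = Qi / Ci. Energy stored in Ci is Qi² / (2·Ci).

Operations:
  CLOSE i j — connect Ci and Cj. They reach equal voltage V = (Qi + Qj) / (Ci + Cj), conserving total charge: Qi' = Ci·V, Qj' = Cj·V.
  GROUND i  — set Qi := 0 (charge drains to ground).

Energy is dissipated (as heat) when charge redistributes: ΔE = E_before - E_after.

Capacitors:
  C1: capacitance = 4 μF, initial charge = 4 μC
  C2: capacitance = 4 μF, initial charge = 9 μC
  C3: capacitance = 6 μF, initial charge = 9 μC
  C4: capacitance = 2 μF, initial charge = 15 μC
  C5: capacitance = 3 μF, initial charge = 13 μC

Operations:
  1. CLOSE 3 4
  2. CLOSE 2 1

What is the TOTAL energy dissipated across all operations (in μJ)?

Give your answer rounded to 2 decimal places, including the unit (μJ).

Answer: 28.56 μJ

Derivation:
Initial: C1(4μF, Q=4μC, V=1.00V), C2(4μF, Q=9μC, V=2.25V), C3(6μF, Q=9μC, V=1.50V), C4(2μF, Q=15μC, V=7.50V), C5(3μF, Q=13μC, V=4.33V)
Op 1: CLOSE 3-4: Q_total=24.00, C_total=8.00, V=3.00; Q3=18.00, Q4=6.00; dissipated=27.000
Op 2: CLOSE 2-1: Q_total=13.00, C_total=8.00, V=1.62; Q2=6.50, Q1=6.50; dissipated=1.562
Total dissipated: 28.562 μJ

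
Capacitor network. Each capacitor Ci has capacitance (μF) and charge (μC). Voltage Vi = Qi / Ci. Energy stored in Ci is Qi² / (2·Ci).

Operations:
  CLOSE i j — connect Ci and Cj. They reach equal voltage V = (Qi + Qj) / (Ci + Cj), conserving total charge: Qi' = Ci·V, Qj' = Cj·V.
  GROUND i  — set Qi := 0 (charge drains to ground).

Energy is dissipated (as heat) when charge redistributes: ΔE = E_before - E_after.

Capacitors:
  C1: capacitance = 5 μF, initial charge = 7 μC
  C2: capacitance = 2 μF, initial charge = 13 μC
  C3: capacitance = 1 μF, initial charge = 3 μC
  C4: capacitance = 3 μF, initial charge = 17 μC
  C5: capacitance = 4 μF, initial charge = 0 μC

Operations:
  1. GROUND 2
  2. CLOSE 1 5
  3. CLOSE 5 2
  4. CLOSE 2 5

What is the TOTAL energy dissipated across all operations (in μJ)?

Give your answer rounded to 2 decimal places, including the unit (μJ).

Initial: C1(5μF, Q=7μC, V=1.40V), C2(2μF, Q=13μC, V=6.50V), C3(1μF, Q=3μC, V=3.00V), C4(3μF, Q=17μC, V=5.67V), C5(4μF, Q=0μC, V=0.00V)
Op 1: GROUND 2: Q2=0; energy lost=42.250
Op 2: CLOSE 1-5: Q_total=7.00, C_total=9.00, V=0.78; Q1=3.89, Q5=3.11; dissipated=2.178
Op 3: CLOSE 5-2: Q_total=3.11, C_total=6.00, V=0.52; Q5=2.07, Q2=1.04; dissipated=0.403
Op 4: CLOSE 2-5: Q_total=3.11, C_total=6.00, V=0.52; Q2=1.04, Q5=2.07; dissipated=0.000
Total dissipated: 44.831 μJ

Answer: 44.83 μJ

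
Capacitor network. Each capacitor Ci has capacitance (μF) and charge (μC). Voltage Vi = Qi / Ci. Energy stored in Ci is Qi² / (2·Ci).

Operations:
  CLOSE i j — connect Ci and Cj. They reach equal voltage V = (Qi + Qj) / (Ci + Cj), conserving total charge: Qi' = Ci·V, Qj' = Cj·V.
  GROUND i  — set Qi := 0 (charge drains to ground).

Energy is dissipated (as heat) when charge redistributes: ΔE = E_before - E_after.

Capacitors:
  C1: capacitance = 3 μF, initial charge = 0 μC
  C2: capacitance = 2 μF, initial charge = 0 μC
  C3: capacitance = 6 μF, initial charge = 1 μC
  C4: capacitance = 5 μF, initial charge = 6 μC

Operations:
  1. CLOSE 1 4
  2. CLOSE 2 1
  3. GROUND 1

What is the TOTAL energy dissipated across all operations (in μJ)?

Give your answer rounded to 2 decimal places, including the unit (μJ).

Answer: 1.99 μJ

Derivation:
Initial: C1(3μF, Q=0μC, V=0.00V), C2(2μF, Q=0μC, V=0.00V), C3(6μF, Q=1μC, V=0.17V), C4(5μF, Q=6μC, V=1.20V)
Op 1: CLOSE 1-4: Q_total=6.00, C_total=8.00, V=0.75; Q1=2.25, Q4=3.75; dissipated=1.350
Op 2: CLOSE 2-1: Q_total=2.25, C_total=5.00, V=0.45; Q2=0.90, Q1=1.35; dissipated=0.338
Op 3: GROUND 1: Q1=0; energy lost=0.304
Total dissipated: 1.991 μJ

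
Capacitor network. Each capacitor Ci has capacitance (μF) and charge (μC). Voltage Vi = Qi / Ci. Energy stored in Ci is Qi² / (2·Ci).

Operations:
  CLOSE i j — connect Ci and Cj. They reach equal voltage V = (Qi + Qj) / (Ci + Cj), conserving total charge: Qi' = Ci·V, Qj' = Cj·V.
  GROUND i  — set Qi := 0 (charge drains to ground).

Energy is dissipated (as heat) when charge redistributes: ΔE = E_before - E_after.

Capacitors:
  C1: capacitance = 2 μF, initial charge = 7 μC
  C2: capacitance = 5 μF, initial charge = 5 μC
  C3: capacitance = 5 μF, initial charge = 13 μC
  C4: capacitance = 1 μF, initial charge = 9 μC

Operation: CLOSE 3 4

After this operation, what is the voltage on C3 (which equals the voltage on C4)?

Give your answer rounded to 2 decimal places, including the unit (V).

Initial: C1(2μF, Q=7μC, V=3.50V), C2(5μF, Q=5μC, V=1.00V), C3(5μF, Q=13μC, V=2.60V), C4(1μF, Q=9μC, V=9.00V)
Op 1: CLOSE 3-4: Q_total=22.00, C_total=6.00, V=3.67; Q3=18.33, Q4=3.67; dissipated=17.067

Answer: 3.67 V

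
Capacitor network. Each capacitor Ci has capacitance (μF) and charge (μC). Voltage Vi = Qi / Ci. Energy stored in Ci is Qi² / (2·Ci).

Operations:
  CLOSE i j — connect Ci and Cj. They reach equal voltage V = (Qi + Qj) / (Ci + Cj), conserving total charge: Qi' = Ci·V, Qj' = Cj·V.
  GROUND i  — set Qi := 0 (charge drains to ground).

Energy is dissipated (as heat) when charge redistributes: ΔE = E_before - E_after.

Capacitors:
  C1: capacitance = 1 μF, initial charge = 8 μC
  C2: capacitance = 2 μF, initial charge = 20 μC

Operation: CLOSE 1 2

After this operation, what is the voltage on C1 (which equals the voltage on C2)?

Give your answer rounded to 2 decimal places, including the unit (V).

Initial: C1(1μF, Q=8μC, V=8.00V), C2(2μF, Q=20μC, V=10.00V)
Op 1: CLOSE 1-2: Q_total=28.00, C_total=3.00, V=9.33; Q1=9.33, Q2=18.67; dissipated=1.333

Answer: 9.33 V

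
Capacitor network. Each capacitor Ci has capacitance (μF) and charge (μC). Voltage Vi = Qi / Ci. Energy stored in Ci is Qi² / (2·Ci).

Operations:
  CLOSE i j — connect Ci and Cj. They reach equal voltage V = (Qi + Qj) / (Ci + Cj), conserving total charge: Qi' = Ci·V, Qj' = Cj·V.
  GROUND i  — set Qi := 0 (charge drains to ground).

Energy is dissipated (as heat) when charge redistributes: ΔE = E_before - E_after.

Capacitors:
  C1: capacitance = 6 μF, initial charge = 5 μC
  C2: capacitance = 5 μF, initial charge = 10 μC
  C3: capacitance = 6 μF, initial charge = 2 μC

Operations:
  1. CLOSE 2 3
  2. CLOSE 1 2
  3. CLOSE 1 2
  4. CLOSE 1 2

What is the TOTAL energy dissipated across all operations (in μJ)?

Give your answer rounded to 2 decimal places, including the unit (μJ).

Answer: 3.88 μJ

Derivation:
Initial: C1(6μF, Q=5μC, V=0.83V), C2(5μF, Q=10μC, V=2.00V), C3(6μF, Q=2μC, V=0.33V)
Op 1: CLOSE 2-3: Q_total=12.00, C_total=11.00, V=1.09; Q2=5.45, Q3=6.55; dissipated=3.788
Op 2: CLOSE 1-2: Q_total=10.45, C_total=11.00, V=0.95; Q1=5.70, Q2=4.75; dissipated=0.090
Op 3: CLOSE 1-2: Q_total=10.45, C_total=11.00, V=0.95; Q1=5.70, Q2=4.75; dissipated=0.000
Op 4: CLOSE 1-2: Q_total=10.45, C_total=11.00, V=0.95; Q1=5.70, Q2=4.75; dissipated=0.000
Total dissipated: 3.878 μJ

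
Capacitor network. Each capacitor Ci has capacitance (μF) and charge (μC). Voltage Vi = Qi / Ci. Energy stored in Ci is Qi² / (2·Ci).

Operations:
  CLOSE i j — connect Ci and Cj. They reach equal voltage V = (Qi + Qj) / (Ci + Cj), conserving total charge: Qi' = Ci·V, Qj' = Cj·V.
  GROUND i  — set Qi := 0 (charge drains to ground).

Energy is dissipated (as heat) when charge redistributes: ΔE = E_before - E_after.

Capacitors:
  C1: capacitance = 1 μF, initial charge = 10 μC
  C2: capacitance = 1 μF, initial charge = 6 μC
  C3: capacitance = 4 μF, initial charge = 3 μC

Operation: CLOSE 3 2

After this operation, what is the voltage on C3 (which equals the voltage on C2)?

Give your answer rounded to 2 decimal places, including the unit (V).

Answer: 1.80 V

Derivation:
Initial: C1(1μF, Q=10μC, V=10.00V), C2(1μF, Q=6μC, V=6.00V), C3(4μF, Q=3μC, V=0.75V)
Op 1: CLOSE 3-2: Q_total=9.00, C_total=5.00, V=1.80; Q3=7.20, Q2=1.80; dissipated=11.025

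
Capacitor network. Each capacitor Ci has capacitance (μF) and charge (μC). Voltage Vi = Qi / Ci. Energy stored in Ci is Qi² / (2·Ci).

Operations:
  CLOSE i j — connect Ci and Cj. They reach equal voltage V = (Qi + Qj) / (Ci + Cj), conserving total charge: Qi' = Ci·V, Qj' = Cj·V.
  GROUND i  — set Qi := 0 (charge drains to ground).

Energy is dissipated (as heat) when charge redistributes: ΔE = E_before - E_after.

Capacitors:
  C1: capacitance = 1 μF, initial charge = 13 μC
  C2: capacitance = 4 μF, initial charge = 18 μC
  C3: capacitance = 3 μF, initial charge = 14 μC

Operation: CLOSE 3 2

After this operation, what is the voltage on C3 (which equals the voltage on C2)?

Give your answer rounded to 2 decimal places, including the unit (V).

Initial: C1(1μF, Q=13μC, V=13.00V), C2(4μF, Q=18μC, V=4.50V), C3(3μF, Q=14μC, V=4.67V)
Op 1: CLOSE 3-2: Q_total=32.00, C_total=7.00, V=4.57; Q3=13.71, Q2=18.29; dissipated=0.024

Answer: 4.57 V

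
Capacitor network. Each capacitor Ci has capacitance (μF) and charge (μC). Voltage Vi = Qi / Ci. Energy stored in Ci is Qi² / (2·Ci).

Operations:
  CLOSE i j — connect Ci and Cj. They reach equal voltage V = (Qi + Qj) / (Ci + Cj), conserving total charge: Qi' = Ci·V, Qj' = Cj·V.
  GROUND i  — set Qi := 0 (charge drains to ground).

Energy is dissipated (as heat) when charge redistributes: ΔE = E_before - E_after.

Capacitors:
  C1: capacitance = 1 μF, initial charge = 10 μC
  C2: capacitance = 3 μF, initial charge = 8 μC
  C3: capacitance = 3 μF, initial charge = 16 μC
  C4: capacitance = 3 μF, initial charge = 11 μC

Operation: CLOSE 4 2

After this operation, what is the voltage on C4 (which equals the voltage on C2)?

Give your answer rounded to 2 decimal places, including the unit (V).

Initial: C1(1μF, Q=10μC, V=10.00V), C2(3μF, Q=8μC, V=2.67V), C3(3μF, Q=16μC, V=5.33V), C4(3μF, Q=11μC, V=3.67V)
Op 1: CLOSE 4-2: Q_total=19.00, C_total=6.00, V=3.17; Q4=9.50, Q2=9.50; dissipated=0.750

Answer: 3.17 V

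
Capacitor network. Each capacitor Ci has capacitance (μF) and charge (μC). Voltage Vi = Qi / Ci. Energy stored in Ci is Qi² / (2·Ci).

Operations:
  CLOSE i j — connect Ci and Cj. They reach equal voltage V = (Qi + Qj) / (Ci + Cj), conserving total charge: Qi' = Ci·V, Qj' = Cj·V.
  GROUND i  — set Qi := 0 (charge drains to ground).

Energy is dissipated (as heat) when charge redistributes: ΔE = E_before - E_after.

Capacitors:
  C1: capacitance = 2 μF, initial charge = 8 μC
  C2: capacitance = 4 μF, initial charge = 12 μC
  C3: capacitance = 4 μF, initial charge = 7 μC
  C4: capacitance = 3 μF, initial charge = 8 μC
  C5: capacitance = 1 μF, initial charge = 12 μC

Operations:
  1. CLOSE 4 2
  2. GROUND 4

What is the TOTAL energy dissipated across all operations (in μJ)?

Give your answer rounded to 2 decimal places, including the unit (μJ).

Answer: 12.34 μJ

Derivation:
Initial: C1(2μF, Q=8μC, V=4.00V), C2(4μF, Q=12μC, V=3.00V), C3(4μF, Q=7μC, V=1.75V), C4(3μF, Q=8μC, V=2.67V), C5(1μF, Q=12μC, V=12.00V)
Op 1: CLOSE 4-2: Q_total=20.00, C_total=7.00, V=2.86; Q4=8.57, Q2=11.43; dissipated=0.095
Op 2: GROUND 4: Q4=0; energy lost=12.245
Total dissipated: 12.340 μJ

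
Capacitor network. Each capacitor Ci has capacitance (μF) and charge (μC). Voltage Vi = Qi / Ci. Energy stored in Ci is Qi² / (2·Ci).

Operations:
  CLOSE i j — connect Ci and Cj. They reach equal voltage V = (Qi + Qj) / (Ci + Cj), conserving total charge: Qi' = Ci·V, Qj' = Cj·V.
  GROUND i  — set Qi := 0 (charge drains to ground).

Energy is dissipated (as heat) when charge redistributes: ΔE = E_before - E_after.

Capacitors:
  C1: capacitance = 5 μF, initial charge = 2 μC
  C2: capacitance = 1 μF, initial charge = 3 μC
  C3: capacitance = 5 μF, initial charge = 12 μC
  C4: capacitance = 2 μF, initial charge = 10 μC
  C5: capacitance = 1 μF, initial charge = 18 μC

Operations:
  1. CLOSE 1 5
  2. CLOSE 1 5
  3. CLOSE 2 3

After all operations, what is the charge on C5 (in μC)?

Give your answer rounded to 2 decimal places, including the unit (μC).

Answer: 3.33 μC

Derivation:
Initial: C1(5μF, Q=2μC, V=0.40V), C2(1μF, Q=3μC, V=3.00V), C3(5μF, Q=12μC, V=2.40V), C4(2μF, Q=10μC, V=5.00V), C5(1μF, Q=18μC, V=18.00V)
Op 1: CLOSE 1-5: Q_total=20.00, C_total=6.00, V=3.33; Q1=16.67, Q5=3.33; dissipated=129.067
Op 2: CLOSE 1-5: Q_total=20.00, C_total=6.00, V=3.33; Q1=16.67, Q5=3.33; dissipated=0.000
Op 3: CLOSE 2-3: Q_total=15.00, C_total=6.00, V=2.50; Q2=2.50, Q3=12.50; dissipated=0.150
Final charges: Q1=16.67, Q2=2.50, Q3=12.50, Q4=10.00, Q5=3.33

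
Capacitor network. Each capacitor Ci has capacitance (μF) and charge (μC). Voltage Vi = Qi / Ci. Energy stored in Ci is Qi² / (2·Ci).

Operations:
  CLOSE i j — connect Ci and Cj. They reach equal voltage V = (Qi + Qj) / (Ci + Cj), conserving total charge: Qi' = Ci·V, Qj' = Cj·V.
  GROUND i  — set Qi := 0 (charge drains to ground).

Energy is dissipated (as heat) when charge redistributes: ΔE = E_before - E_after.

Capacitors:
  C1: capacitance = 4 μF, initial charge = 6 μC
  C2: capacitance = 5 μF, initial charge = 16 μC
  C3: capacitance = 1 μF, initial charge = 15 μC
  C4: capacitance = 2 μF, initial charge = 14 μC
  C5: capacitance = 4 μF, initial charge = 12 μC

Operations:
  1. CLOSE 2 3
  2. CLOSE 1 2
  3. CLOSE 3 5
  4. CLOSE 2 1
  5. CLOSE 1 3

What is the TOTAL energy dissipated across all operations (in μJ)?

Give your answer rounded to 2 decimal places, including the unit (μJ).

Answer: 74.84 μJ

Derivation:
Initial: C1(4μF, Q=6μC, V=1.50V), C2(5μF, Q=16μC, V=3.20V), C3(1μF, Q=15μC, V=15.00V), C4(2μF, Q=14μC, V=7.00V), C5(4μF, Q=12μC, V=3.00V)
Op 1: CLOSE 2-3: Q_total=31.00, C_total=6.00, V=5.17; Q2=25.83, Q3=5.17; dissipated=58.017
Op 2: CLOSE 1-2: Q_total=31.83, C_total=9.00, V=3.54; Q1=14.15, Q2=17.69; dissipated=14.938
Op 3: CLOSE 3-5: Q_total=17.17, C_total=5.00, V=3.43; Q3=3.43, Q5=13.73; dissipated=1.878
Op 4: CLOSE 2-1: Q_total=31.83, C_total=9.00, V=3.54; Q2=17.69, Q1=14.15; dissipated=0.000
Op 5: CLOSE 1-3: Q_total=17.58, C_total=5.00, V=3.52; Q1=14.07, Q3=3.52; dissipated=0.004
Total dissipated: 74.837 μJ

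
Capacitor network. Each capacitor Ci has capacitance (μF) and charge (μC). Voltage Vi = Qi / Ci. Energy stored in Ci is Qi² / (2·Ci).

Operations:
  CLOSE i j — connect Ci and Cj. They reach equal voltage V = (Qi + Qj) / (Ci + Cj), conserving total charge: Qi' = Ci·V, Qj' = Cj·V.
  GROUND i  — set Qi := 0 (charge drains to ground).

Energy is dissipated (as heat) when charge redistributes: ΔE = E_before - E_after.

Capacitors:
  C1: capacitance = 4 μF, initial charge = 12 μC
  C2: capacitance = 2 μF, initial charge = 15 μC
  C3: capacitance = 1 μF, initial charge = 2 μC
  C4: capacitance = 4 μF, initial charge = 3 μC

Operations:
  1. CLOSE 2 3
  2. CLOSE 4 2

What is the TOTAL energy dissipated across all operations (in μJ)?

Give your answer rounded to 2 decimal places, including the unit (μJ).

Initial: C1(4μF, Q=12μC, V=3.00V), C2(2μF, Q=15μC, V=7.50V), C3(1μF, Q=2μC, V=2.00V), C4(4μF, Q=3μC, V=0.75V)
Op 1: CLOSE 2-3: Q_total=17.00, C_total=3.00, V=5.67; Q2=11.33, Q3=5.67; dissipated=10.083
Op 2: CLOSE 4-2: Q_total=14.33, C_total=6.00, V=2.39; Q4=9.56, Q2=4.78; dissipated=16.116
Total dissipated: 26.199 μJ

Answer: 26.20 μJ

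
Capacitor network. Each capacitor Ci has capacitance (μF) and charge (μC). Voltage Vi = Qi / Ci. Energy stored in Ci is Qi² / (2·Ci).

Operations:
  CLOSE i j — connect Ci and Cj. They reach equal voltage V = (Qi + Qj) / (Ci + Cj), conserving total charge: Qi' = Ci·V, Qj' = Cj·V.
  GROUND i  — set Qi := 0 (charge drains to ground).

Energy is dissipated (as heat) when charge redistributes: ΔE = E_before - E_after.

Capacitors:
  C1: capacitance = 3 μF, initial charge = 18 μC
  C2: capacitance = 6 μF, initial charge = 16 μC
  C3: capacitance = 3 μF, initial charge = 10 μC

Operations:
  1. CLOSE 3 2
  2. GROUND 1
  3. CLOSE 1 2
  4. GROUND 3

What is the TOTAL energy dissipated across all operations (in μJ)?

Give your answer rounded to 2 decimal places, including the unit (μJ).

Answer: 75.31 μJ

Derivation:
Initial: C1(3μF, Q=18μC, V=6.00V), C2(6μF, Q=16μC, V=2.67V), C3(3μF, Q=10μC, V=3.33V)
Op 1: CLOSE 3-2: Q_total=26.00, C_total=9.00, V=2.89; Q3=8.67, Q2=17.33; dissipated=0.444
Op 2: GROUND 1: Q1=0; energy lost=54.000
Op 3: CLOSE 1-2: Q_total=17.33, C_total=9.00, V=1.93; Q1=5.78, Q2=11.56; dissipated=8.346
Op 4: GROUND 3: Q3=0; energy lost=12.519
Total dissipated: 75.309 μJ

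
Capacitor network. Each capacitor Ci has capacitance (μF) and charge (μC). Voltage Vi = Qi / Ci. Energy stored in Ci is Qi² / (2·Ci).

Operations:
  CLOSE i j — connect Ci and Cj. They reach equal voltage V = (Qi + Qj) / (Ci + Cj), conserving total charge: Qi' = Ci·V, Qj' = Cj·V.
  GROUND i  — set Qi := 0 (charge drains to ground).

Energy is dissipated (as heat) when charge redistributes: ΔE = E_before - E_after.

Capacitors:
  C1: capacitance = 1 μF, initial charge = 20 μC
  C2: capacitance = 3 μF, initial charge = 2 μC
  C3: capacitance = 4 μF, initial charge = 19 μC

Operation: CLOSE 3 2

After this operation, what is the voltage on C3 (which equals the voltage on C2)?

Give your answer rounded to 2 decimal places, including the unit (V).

Initial: C1(1μF, Q=20μC, V=20.00V), C2(3μF, Q=2μC, V=0.67V), C3(4μF, Q=19μC, V=4.75V)
Op 1: CLOSE 3-2: Q_total=21.00, C_total=7.00, V=3.00; Q3=12.00, Q2=9.00; dissipated=14.292

Answer: 3.00 V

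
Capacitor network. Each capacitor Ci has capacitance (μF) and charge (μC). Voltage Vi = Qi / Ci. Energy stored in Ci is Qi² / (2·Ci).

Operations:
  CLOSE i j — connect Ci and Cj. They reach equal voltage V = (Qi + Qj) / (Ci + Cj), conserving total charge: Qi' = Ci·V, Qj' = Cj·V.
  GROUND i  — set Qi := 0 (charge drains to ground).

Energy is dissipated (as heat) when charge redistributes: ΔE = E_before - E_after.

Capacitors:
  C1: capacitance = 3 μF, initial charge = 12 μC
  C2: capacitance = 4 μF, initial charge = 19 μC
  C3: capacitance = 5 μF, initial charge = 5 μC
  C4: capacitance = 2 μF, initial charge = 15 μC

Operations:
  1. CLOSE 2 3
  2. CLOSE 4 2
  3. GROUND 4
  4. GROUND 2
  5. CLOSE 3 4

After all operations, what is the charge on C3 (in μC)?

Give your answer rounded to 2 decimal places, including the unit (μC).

Answer: 9.52 μC

Derivation:
Initial: C1(3μF, Q=12μC, V=4.00V), C2(4μF, Q=19μC, V=4.75V), C3(5μF, Q=5μC, V=1.00V), C4(2μF, Q=15μC, V=7.50V)
Op 1: CLOSE 2-3: Q_total=24.00, C_total=9.00, V=2.67; Q2=10.67, Q3=13.33; dissipated=15.625
Op 2: CLOSE 4-2: Q_total=25.67, C_total=6.00, V=4.28; Q4=8.56, Q2=17.11; dissipated=15.574
Op 3: GROUND 4: Q4=0; energy lost=18.299
Op 4: GROUND 2: Q2=0; energy lost=36.599
Op 5: CLOSE 3-4: Q_total=13.33, C_total=7.00, V=1.90; Q3=9.52, Q4=3.81; dissipated=5.079
Final charges: Q1=12.00, Q2=0.00, Q3=9.52, Q4=3.81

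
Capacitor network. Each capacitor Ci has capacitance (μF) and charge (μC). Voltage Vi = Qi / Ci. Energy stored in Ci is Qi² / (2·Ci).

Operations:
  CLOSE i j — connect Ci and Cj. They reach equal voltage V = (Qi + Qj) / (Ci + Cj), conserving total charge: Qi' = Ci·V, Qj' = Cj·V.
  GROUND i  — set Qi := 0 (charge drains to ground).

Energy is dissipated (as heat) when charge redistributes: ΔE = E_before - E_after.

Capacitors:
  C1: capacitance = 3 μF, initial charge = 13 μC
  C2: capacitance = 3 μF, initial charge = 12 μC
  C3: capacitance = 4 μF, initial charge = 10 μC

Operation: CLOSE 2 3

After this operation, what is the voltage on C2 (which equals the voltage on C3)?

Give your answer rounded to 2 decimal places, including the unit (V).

Answer: 3.14 V

Derivation:
Initial: C1(3μF, Q=13μC, V=4.33V), C2(3μF, Q=12μC, V=4.00V), C3(4μF, Q=10μC, V=2.50V)
Op 1: CLOSE 2-3: Q_total=22.00, C_total=7.00, V=3.14; Q2=9.43, Q3=12.57; dissipated=1.929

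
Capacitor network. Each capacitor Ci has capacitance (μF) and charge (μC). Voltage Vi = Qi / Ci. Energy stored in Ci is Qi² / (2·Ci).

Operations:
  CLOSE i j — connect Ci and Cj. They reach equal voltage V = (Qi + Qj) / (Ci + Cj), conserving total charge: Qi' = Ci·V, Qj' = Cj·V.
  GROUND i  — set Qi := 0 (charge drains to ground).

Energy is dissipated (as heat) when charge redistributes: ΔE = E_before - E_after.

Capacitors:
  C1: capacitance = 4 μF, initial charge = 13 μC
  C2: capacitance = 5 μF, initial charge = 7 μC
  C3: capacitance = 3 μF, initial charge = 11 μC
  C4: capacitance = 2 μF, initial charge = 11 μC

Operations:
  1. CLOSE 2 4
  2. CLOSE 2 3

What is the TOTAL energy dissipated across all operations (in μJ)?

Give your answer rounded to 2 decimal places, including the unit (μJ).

Answer: 13.13 μJ

Derivation:
Initial: C1(4μF, Q=13μC, V=3.25V), C2(5μF, Q=7μC, V=1.40V), C3(3μF, Q=11μC, V=3.67V), C4(2μF, Q=11μC, V=5.50V)
Op 1: CLOSE 2-4: Q_total=18.00, C_total=7.00, V=2.57; Q2=12.86, Q4=5.14; dissipated=12.007
Op 2: CLOSE 2-3: Q_total=23.86, C_total=8.00, V=2.98; Q2=14.91, Q3=8.95; dissipated=1.125
Total dissipated: 13.132 μJ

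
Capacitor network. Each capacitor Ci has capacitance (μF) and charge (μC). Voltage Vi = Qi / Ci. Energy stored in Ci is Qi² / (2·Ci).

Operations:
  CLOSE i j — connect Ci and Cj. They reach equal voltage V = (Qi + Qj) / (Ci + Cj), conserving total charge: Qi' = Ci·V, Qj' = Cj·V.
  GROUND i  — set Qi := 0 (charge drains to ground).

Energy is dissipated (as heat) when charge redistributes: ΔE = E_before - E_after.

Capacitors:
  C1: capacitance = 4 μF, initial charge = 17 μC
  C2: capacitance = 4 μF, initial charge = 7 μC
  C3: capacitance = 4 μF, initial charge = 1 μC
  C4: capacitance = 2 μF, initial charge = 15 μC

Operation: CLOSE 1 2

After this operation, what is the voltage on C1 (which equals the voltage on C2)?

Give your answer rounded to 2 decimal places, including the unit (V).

Initial: C1(4μF, Q=17μC, V=4.25V), C2(4μF, Q=7μC, V=1.75V), C3(4μF, Q=1μC, V=0.25V), C4(2μF, Q=15μC, V=7.50V)
Op 1: CLOSE 1-2: Q_total=24.00, C_total=8.00, V=3.00; Q1=12.00, Q2=12.00; dissipated=6.250

Answer: 3.00 V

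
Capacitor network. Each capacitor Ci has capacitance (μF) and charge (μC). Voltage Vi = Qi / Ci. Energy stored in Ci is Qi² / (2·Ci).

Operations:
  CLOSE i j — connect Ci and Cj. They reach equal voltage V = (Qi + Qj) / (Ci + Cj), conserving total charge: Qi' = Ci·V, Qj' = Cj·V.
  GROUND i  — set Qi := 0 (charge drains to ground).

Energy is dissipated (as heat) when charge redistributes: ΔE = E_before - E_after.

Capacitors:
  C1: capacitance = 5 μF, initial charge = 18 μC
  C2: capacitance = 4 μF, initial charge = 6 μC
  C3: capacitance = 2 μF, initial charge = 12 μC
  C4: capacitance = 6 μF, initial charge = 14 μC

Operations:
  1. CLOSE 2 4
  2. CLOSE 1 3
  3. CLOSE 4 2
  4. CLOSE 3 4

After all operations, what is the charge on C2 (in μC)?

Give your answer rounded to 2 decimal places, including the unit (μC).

Initial: C1(5μF, Q=18μC, V=3.60V), C2(4μF, Q=6μC, V=1.50V), C3(2μF, Q=12μC, V=6.00V), C4(6μF, Q=14μC, V=2.33V)
Op 1: CLOSE 2-4: Q_total=20.00, C_total=10.00, V=2.00; Q2=8.00, Q4=12.00; dissipated=0.833
Op 2: CLOSE 1-3: Q_total=30.00, C_total=7.00, V=4.29; Q1=21.43, Q3=8.57; dissipated=4.114
Op 3: CLOSE 4-2: Q_total=20.00, C_total=10.00, V=2.00; Q4=12.00, Q2=8.00; dissipated=0.000
Op 4: CLOSE 3-4: Q_total=20.57, C_total=8.00, V=2.57; Q3=5.14, Q4=15.43; dissipated=3.918
Final charges: Q1=21.43, Q2=8.00, Q3=5.14, Q4=15.43

Answer: 8.00 μC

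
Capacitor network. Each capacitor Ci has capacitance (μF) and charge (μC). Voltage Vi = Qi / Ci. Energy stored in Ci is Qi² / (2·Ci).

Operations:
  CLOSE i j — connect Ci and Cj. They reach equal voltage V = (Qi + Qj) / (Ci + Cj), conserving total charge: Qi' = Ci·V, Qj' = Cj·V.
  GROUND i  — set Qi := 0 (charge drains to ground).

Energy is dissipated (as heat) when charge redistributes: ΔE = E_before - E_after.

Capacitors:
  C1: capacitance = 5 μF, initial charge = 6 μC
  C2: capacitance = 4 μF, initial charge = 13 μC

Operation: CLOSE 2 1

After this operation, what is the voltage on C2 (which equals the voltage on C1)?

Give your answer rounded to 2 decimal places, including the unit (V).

Answer: 2.11 V

Derivation:
Initial: C1(5μF, Q=6μC, V=1.20V), C2(4μF, Q=13μC, V=3.25V)
Op 1: CLOSE 2-1: Q_total=19.00, C_total=9.00, V=2.11; Q2=8.44, Q1=10.56; dissipated=4.669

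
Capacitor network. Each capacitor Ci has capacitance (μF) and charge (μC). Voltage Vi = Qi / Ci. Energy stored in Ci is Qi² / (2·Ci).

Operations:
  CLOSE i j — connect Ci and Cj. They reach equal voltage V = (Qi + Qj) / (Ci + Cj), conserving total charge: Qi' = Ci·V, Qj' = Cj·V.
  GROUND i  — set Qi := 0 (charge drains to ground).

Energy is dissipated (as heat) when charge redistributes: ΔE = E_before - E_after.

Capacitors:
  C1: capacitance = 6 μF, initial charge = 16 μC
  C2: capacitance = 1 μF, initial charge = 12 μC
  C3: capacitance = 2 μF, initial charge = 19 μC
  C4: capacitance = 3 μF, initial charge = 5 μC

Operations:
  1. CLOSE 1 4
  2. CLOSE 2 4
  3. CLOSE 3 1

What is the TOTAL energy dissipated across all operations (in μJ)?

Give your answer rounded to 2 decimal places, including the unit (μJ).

Answer: 74.56 μJ

Derivation:
Initial: C1(6μF, Q=16μC, V=2.67V), C2(1μF, Q=12μC, V=12.00V), C3(2μF, Q=19μC, V=9.50V), C4(3μF, Q=5μC, V=1.67V)
Op 1: CLOSE 1-4: Q_total=21.00, C_total=9.00, V=2.33; Q1=14.00, Q4=7.00; dissipated=1.000
Op 2: CLOSE 2-4: Q_total=19.00, C_total=4.00, V=4.75; Q2=4.75, Q4=14.25; dissipated=35.042
Op 3: CLOSE 3-1: Q_total=33.00, C_total=8.00, V=4.12; Q3=8.25, Q1=24.75; dissipated=38.521
Total dissipated: 74.562 μJ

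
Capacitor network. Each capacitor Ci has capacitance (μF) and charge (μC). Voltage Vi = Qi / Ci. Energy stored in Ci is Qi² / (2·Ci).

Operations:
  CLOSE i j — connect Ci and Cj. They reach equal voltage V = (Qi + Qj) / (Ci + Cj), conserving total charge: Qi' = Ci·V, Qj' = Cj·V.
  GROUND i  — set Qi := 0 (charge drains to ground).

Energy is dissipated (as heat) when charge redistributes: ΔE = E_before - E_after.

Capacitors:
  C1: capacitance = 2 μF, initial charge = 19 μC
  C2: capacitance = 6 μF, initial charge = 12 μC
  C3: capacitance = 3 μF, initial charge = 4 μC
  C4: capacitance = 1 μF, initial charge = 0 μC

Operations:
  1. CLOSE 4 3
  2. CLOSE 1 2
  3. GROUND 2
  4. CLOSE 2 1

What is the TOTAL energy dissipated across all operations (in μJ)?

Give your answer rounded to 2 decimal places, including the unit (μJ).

Initial: C1(2μF, Q=19μC, V=9.50V), C2(6μF, Q=12μC, V=2.00V), C3(3μF, Q=4μC, V=1.33V), C4(1μF, Q=0μC, V=0.00V)
Op 1: CLOSE 4-3: Q_total=4.00, C_total=4.00, V=1.00; Q4=1.00, Q3=3.00; dissipated=0.667
Op 2: CLOSE 1-2: Q_total=31.00, C_total=8.00, V=3.88; Q1=7.75, Q2=23.25; dissipated=42.188
Op 3: GROUND 2: Q2=0; energy lost=45.047
Op 4: CLOSE 2-1: Q_total=7.75, C_total=8.00, V=0.97; Q2=5.81, Q1=1.94; dissipated=11.262
Total dissipated: 99.163 μJ

Answer: 99.16 μJ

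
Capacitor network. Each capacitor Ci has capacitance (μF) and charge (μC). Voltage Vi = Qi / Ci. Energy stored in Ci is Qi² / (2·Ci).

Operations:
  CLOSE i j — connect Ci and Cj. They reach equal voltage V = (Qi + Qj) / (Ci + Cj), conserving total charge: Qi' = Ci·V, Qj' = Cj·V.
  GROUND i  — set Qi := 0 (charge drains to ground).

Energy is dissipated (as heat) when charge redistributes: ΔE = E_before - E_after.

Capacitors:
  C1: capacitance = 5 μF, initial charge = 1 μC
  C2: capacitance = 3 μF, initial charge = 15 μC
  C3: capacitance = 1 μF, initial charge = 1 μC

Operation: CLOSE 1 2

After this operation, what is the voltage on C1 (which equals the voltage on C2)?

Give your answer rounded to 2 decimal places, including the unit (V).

Initial: C1(5μF, Q=1μC, V=0.20V), C2(3μF, Q=15μC, V=5.00V), C3(1μF, Q=1μC, V=1.00V)
Op 1: CLOSE 1-2: Q_total=16.00, C_total=8.00, V=2.00; Q1=10.00, Q2=6.00; dissipated=21.600

Answer: 2.00 V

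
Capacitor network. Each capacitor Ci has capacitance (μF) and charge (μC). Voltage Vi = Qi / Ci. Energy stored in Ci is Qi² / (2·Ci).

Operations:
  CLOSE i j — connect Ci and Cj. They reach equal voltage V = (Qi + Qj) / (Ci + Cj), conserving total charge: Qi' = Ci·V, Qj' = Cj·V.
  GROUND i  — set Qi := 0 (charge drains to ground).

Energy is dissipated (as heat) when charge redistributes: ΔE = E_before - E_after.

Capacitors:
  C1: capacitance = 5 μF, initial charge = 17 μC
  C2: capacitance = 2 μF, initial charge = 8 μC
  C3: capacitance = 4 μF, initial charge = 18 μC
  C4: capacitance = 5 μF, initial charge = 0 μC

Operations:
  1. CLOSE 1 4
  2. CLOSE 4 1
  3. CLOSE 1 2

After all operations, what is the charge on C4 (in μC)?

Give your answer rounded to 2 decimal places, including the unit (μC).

Initial: C1(5μF, Q=17μC, V=3.40V), C2(2μF, Q=8μC, V=4.00V), C3(4μF, Q=18μC, V=4.50V), C4(5μF, Q=0μC, V=0.00V)
Op 1: CLOSE 1-4: Q_total=17.00, C_total=10.00, V=1.70; Q1=8.50, Q4=8.50; dissipated=14.450
Op 2: CLOSE 4-1: Q_total=17.00, C_total=10.00, V=1.70; Q4=8.50, Q1=8.50; dissipated=0.000
Op 3: CLOSE 1-2: Q_total=16.50, C_total=7.00, V=2.36; Q1=11.79, Q2=4.71; dissipated=3.779
Final charges: Q1=11.79, Q2=4.71, Q3=18.00, Q4=8.50

Answer: 8.50 μC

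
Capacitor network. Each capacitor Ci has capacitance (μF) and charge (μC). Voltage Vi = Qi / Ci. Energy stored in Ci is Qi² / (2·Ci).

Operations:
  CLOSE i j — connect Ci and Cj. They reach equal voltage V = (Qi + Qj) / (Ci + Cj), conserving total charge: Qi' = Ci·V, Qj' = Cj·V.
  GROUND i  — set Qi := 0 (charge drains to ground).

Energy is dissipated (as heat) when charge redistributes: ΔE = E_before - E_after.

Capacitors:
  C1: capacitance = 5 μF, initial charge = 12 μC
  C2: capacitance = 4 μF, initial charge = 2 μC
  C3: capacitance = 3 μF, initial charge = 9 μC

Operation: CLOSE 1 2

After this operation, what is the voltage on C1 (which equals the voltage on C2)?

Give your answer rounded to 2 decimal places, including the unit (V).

Answer: 1.56 V

Derivation:
Initial: C1(5μF, Q=12μC, V=2.40V), C2(4μF, Q=2μC, V=0.50V), C3(3μF, Q=9μC, V=3.00V)
Op 1: CLOSE 1-2: Q_total=14.00, C_total=9.00, V=1.56; Q1=7.78, Q2=6.22; dissipated=4.011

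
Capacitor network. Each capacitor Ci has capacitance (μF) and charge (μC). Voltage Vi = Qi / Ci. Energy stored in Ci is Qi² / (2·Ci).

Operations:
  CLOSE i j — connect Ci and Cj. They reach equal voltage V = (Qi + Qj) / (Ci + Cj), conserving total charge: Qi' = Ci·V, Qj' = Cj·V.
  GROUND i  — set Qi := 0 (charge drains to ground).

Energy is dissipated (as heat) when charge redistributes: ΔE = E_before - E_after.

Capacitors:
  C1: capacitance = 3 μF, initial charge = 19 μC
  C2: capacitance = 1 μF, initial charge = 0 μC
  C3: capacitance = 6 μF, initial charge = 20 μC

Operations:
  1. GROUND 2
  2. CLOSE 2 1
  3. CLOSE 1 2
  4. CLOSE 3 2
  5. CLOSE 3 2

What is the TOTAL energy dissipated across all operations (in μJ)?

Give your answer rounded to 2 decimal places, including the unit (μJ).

Answer: 15.90 μJ

Derivation:
Initial: C1(3μF, Q=19μC, V=6.33V), C2(1μF, Q=0μC, V=0.00V), C3(6μF, Q=20μC, V=3.33V)
Op 1: GROUND 2: Q2=0; energy lost=0.000
Op 2: CLOSE 2-1: Q_total=19.00, C_total=4.00, V=4.75; Q2=4.75, Q1=14.25; dissipated=15.042
Op 3: CLOSE 1-2: Q_total=19.00, C_total=4.00, V=4.75; Q1=14.25, Q2=4.75; dissipated=0.000
Op 4: CLOSE 3-2: Q_total=24.75, C_total=7.00, V=3.54; Q3=21.21, Q2=3.54; dissipated=0.860
Op 5: CLOSE 3-2: Q_total=24.75, C_total=7.00, V=3.54; Q3=21.21, Q2=3.54; dissipated=0.000
Total dissipated: 15.902 μJ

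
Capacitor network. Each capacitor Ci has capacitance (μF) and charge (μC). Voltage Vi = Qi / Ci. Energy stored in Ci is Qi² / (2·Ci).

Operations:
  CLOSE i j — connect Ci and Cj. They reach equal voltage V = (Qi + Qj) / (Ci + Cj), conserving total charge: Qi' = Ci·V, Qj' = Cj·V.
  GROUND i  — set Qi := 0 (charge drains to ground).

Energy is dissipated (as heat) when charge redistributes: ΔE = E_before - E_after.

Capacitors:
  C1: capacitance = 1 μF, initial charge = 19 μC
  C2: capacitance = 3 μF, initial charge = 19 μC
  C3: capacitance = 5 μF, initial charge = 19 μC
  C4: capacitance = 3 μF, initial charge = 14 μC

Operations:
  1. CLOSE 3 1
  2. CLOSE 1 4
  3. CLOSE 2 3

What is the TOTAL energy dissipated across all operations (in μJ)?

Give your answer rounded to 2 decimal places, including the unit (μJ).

Answer: 97.31 μJ

Derivation:
Initial: C1(1μF, Q=19μC, V=19.00V), C2(3μF, Q=19μC, V=6.33V), C3(5μF, Q=19μC, V=3.80V), C4(3μF, Q=14μC, V=4.67V)
Op 1: CLOSE 3-1: Q_total=38.00, C_total=6.00, V=6.33; Q3=31.67, Q1=6.33; dissipated=96.267
Op 2: CLOSE 1-4: Q_total=20.33, C_total=4.00, V=5.08; Q1=5.08, Q4=15.25; dissipated=1.042
Op 3: CLOSE 2-3: Q_total=50.67, C_total=8.00, V=6.33; Q2=19.00, Q3=31.67; dissipated=0.000
Total dissipated: 97.308 μJ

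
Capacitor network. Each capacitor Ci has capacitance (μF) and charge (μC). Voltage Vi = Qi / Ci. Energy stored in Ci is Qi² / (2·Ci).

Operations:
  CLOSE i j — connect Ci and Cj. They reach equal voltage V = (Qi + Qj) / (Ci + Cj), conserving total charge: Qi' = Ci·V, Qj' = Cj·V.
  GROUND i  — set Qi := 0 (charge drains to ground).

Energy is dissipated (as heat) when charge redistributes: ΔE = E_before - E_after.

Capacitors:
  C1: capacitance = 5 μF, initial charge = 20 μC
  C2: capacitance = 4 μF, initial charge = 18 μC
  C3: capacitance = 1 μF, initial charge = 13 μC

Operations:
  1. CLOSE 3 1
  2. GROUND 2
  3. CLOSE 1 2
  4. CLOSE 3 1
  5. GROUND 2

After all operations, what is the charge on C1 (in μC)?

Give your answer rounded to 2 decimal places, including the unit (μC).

Answer: 17.31 μC

Derivation:
Initial: C1(5μF, Q=20μC, V=4.00V), C2(4μF, Q=18μC, V=4.50V), C3(1μF, Q=13μC, V=13.00V)
Op 1: CLOSE 3-1: Q_total=33.00, C_total=6.00, V=5.50; Q3=5.50, Q1=27.50; dissipated=33.750
Op 2: GROUND 2: Q2=0; energy lost=40.500
Op 3: CLOSE 1-2: Q_total=27.50, C_total=9.00, V=3.06; Q1=15.28, Q2=12.22; dissipated=33.611
Op 4: CLOSE 3-1: Q_total=20.78, C_total=6.00, V=3.46; Q3=3.46, Q1=17.31; dissipated=2.490
Op 5: GROUND 2: Q2=0; energy lost=18.673
Final charges: Q1=17.31, Q2=0.00, Q3=3.46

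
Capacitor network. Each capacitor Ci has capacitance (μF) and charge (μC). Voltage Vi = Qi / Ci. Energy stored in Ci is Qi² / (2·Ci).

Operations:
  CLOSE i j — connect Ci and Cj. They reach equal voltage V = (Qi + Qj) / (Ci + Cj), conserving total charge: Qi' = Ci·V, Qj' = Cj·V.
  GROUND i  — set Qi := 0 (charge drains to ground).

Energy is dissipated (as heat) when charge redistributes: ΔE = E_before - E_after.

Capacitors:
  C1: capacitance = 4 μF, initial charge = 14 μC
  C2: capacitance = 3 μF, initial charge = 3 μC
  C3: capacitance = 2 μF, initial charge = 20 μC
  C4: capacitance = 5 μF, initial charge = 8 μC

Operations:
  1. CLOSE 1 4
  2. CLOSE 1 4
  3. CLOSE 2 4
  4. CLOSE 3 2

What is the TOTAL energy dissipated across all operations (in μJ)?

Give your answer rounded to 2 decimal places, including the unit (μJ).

Initial: C1(4μF, Q=14μC, V=3.50V), C2(3μF, Q=3μC, V=1.00V), C3(2μF, Q=20μC, V=10.00V), C4(5μF, Q=8μC, V=1.60V)
Op 1: CLOSE 1-4: Q_total=22.00, C_total=9.00, V=2.44; Q1=9.78, Q4=12.22; dissipated=4.011
Op 2: CLOSE 1-4: Q_total=22.00, C_total=9.00, V=2.44; Q1=9.78, Q4=12.22; dissipated=0.000
Op 3: CLOSE 2-4: Q_total=15.22, C_total=8.00, V=1.90; Q2=5.71, Q4=9.51; dissipated=1.956
Op 4: CLOSE 3-2: Q_total=25.71, C_total=5.00, V=5.14; Q3=10.28, Q2=15.43; dissipated=39.339
Total dissipated: 45.306 μJ

Answer: 45.31 μJ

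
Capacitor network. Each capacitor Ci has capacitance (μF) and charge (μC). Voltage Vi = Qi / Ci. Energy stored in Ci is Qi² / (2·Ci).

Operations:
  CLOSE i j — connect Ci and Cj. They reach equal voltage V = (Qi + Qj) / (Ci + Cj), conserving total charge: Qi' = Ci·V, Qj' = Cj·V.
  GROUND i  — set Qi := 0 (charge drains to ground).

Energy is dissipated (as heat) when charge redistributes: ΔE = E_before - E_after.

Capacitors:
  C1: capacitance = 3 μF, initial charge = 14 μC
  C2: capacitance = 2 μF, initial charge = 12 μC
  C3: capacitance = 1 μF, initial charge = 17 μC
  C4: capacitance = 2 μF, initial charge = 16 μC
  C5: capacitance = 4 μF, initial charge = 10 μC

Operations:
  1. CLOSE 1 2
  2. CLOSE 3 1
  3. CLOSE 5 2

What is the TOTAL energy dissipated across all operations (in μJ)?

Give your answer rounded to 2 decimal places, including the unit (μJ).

Initial: C1(3μF, Q=14μC, V=4.67V), C2(2μF, Q=12μC, V=6.00V), C3(1μF, Q=17μC, V=17.00V), C4(2μF, Q=16μC, V=8.00V), C5(4μF, Q=10μC, V=2.50V)
Op 1: CLOSE 1-2: Q_total=26.00, C_total=5.00, V=5.20; Q1=15.60, Q2=10.40; dissipated=1.067
Op 2: CLOSE 3-1: Q_total=32.60, C_total=4.00, V=8.15; Q3=8.15, Q1=24.45; dissipated=52.215
Op 3: CLOSE 5-2: Q_total=20.40, C_total=6.00, V=3.40; Q5=13.60, Q2=6.80; dissipated=4.860
Total dissipated: 58.142 μJ

Answer: 58.14 μJ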